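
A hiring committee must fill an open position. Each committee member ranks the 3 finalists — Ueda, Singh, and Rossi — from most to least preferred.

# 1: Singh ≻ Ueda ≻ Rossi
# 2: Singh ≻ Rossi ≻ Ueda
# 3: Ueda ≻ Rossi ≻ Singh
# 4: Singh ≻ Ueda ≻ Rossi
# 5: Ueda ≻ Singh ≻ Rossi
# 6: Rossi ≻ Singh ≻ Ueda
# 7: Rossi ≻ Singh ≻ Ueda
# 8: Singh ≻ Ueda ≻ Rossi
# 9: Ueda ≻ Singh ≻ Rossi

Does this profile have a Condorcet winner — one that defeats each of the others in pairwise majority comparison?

Yes

Head-to-head results (9 voters total):
Ueda vs Singh: Singh wins 6–3.
Ueda vs Rossi: Ueda wins 6–3.
Singh vs Rossi: Singh wins 6–3.
Singh beats each rival — Ueda (6–3), Rossi (6–3) — so Singh is the Condorcet winner.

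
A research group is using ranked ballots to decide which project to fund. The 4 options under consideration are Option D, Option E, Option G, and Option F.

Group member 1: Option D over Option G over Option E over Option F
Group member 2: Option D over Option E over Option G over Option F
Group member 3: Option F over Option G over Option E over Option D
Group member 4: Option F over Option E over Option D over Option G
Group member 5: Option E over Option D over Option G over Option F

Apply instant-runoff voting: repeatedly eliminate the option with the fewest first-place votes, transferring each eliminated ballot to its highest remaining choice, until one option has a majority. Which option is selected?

Round 1: Option D 2, Option F 2, Option E 1, Option G 0. Option G has the fewest and is eliminated.
Round 2: Option D 2, Option F 2, Option E 1. Option E has the fewest and is eliminated.
Round 3: Option D 3, Option F 2. Option D has a majority.

Option D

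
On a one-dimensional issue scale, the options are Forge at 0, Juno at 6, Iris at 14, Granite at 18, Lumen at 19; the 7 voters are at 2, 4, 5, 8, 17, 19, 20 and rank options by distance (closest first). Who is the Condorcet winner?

With single-peaked preferences on a line, the Condorcet winner is the candidate closest to the median voter.
The median voter (position 8) is closest to Juno at 6.
Check: Juno vs Iris — voters closer to Juno: 4 of 7.

Juno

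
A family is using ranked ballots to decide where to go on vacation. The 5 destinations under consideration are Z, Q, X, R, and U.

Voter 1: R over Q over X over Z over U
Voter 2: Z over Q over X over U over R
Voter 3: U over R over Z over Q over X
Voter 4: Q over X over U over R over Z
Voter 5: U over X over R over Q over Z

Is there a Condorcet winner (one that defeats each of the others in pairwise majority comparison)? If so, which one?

No Condorcet winner

Head-to-head results (5 voters total):
Z vs Q: Q wins 3–2.
Z vs X: X wins 3–2.
Z vs R: R wins 4–1.
Z vs U: U wins 3–2.
Q vs X: Q wins 4–1.
Q vs R: R wins 3–2.
Q vs U: Q wins 3–2.
X vs R: X wins 3–2.
X vs U: X wins 3–2.
R vs U: U wins 4–1.
No candidate beats all others: Q beats X beats R beats Q, a majority cycle.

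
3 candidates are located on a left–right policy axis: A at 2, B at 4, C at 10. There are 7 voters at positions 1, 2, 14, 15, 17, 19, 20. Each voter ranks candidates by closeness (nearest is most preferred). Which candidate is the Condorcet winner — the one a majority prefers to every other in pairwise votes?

With single-peaked preferences on a line, the Condorcet winner is the candidate closest to the median voter.
The median voter (position 15) is closest to C at 10.
Check: C vs A — voters closer to C: 5 of 7.

C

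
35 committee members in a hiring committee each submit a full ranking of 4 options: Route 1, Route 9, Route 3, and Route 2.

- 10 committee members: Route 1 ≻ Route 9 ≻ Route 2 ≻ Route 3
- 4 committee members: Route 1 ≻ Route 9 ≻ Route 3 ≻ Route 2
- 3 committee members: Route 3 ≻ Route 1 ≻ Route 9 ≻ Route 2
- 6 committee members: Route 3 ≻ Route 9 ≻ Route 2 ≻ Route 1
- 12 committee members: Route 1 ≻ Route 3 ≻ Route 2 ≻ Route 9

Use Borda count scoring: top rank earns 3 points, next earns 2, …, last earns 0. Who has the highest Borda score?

Borda scores:
  Route 1: 10·3 + 4·3 + 3·2 + 6·0 + 12·3 = 84
  Route 9: 10·2 + 4·2 + 3·1 + 6·2 + 12·0 = 43
  Route 3: 10·0 + 4·1 + 3·3 + 6·3 + 12·2 = 55
  Route 2: 10·1 + 4·0 + 3·0 + 6·1 + 12·1 = 28
Route 1 has the highest total.

Route 1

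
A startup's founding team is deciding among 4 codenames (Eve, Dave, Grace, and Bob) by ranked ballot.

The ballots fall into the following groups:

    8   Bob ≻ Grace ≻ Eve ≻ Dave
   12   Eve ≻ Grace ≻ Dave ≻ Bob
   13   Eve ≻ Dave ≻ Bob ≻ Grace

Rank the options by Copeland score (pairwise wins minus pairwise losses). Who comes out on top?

Eve

Pairwise results:
  Eve vs Dave: Eve wins 33–0.
  Eve vs Grace: Eve wins 25–8.
  Eve vs Bob: Eve wins 25–8.
  Dave vs Grace: Grace wins 20–13.
  Dave vs Bob: Dave wins 25–8.
  Grace vs Bob: Bob wins 21–12.
Copeland scores (wins − losses):
  Eve: 3 − 0 = 3
  Dave: 1 − 2 = -1
  Grace: 1 − 2 = -1
  Bob: 1 − 2 = -1
Eve has the best Copeland score.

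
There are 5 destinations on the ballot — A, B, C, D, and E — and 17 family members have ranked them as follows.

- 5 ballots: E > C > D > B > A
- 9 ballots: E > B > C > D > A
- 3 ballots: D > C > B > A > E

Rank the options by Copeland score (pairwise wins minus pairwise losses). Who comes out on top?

E

Pairwise results:
  A vs B: B wins 17–0.
  A vs C: C wins 17–0.
  A vs D: D wins 17–0.
  A vs E: E wins 14–3.
  B vs C: B wins 9–8.
  B vs D: B wins 9–8.
  B vs E: E wins 14–3.
  C vs D: C wins 14–3.
  C vs E: E wins 14–3.
  D vs E: E wins 14–3.
Copeland scores (wins − losses):
  A: 0 − 4 = -4
  B: 3 − 1 = 2
  C: 2 − 2 = 0
  D: 1 − 3 = -2
  E: 4 − 0 = 4
E has the best Copeland score.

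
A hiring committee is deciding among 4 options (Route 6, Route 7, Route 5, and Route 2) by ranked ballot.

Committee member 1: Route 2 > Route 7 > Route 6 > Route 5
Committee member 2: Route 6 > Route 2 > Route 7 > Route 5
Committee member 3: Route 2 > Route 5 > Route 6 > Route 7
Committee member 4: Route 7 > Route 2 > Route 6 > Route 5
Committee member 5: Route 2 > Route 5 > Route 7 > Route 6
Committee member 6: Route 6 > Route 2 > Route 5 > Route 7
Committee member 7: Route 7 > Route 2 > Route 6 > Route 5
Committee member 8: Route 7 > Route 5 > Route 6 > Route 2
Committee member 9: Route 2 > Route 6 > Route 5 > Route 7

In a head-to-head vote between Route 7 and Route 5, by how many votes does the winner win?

1

Ballots ranking Route 7 above Route 5: 5.
Ballots ranking Route 5 above Route 7: 4.
Route 7 wins 5–4, a margin of 1.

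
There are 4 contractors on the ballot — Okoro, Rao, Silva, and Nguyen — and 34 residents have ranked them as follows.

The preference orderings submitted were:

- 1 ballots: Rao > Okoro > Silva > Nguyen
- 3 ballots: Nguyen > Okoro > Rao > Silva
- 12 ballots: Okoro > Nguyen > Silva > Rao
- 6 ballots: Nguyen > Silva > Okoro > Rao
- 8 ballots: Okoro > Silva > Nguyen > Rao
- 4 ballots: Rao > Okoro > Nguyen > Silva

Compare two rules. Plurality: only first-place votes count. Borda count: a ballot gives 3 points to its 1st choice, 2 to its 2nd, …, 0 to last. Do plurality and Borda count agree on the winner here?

Yes

Plurality first-place counts: Okoro 20, Rao 5, Silva 0, Nguyen 9 → Okoro.
Borda totals: Okoro 82, Rao 18, Silva 41, Nguyen 63 → Okoro.
The two rules agree on Okoro.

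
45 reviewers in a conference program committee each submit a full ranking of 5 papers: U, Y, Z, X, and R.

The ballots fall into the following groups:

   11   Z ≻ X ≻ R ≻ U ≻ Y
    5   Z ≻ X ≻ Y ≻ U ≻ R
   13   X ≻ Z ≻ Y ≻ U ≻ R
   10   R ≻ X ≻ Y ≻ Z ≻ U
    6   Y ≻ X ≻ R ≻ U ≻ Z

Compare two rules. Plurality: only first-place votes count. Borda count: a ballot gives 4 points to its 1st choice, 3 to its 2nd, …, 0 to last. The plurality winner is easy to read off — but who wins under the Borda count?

X

Plurality first-place counts: U 0, Y 6, Z 16, X 13, R 10 → Z.
Borda totals: U 35, Y 80, Z 113, X 148, R 74 → X.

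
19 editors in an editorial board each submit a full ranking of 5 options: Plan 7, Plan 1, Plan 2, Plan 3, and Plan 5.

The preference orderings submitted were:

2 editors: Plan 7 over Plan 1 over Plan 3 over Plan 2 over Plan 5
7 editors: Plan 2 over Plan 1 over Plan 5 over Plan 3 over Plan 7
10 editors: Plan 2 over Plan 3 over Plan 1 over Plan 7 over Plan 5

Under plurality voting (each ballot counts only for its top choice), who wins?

First-place vote totals:
  Plan 7: 2
  Plan 1: 0
  Plan 2: 17
  Plan 3: 0
  Plan 5: 0
Plan 2 has the most first-place votes.

Plan 2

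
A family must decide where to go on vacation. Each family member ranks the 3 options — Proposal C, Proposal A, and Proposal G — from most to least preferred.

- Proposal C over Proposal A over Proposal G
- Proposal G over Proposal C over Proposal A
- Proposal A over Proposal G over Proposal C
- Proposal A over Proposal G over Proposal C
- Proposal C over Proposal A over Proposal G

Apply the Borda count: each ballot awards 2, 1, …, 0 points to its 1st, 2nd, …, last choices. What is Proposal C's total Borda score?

Borda scores:
  Proposal C: 2 + 1 + 0 + 0 + 2 = 5
  Proposal A: 1 + 0 + 2 + 2 + 1 = 6
  Proposal G: 0 + 2 + 1 + 1 + 0 = 4

5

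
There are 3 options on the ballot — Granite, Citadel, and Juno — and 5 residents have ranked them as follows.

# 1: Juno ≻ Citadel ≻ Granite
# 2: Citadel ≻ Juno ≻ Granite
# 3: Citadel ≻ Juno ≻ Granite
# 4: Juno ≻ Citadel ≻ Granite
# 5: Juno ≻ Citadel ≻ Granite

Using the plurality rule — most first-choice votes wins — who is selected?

First-place vote totals:
  Granite: 0
  Citadel: 2
  Juno: 3
Juno has the most first-place votes.

Juno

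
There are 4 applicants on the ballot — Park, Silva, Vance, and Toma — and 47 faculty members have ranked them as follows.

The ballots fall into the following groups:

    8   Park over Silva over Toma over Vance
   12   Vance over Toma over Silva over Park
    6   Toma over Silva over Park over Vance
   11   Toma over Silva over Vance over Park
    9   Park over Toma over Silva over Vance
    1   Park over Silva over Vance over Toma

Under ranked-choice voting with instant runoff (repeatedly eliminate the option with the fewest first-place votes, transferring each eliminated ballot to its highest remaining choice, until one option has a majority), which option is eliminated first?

Silva

Round 1: Park 18, Toma 17, Vance 12, Silva 0. Silva has the fewest and is eliminated.
Round 2: Park 18, Toma 17, Vance 12. Vance has the fewest and is eliminated.
Round 3: Toma 29, Park 18. Toma has a majority.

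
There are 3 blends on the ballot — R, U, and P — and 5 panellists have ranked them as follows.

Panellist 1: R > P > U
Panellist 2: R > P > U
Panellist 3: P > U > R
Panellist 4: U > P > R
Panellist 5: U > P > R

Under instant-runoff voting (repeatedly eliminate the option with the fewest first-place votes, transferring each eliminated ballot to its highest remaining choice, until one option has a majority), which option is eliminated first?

Round 1: R 2, U 2, P 1. P has the fewest and is eliminated.
Round 2: U 3, R 2. U has a majority.

P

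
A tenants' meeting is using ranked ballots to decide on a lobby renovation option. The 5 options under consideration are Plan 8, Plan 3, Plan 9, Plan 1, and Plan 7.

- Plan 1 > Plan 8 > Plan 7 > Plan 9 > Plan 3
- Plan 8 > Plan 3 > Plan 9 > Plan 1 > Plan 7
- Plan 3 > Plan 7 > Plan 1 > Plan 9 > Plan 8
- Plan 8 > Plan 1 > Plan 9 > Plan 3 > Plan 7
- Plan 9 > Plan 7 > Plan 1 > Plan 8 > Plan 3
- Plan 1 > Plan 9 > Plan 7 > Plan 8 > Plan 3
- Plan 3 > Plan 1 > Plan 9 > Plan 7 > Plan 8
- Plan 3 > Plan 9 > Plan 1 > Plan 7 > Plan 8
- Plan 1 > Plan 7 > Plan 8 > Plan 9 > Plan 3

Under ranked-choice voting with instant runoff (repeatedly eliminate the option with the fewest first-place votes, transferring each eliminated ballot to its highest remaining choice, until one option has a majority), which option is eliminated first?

Round 1: Plan 3 3, Plan 1 3, Plan 8 2, Plan 9 1, Plan 7 0. Plan 7 has the fewest and is eliminated.
Round 2: Plan 3 3, Plan 1 3, Plan 8 2, Plan 9 1. Plan 9 has the fewest and is eliminated.
Round 3: Plan 1 4, Plan 3 3, Plan 8 2. Plan 8 has the fewest and is eliminated.
Round 4: Plan 1 5, Plan 3 4. Plan 1 has a majority.

Plan 7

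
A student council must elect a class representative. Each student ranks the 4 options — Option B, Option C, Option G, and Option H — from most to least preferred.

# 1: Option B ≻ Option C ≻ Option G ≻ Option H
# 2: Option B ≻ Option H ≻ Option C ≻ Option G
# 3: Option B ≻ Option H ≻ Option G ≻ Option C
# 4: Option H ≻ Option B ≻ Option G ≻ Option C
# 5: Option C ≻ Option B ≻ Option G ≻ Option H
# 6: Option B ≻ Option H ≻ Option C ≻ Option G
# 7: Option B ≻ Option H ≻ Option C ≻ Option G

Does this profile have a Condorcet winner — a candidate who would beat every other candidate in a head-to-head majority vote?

Yes

Head-to-head results (7 voters total):
Option B vs Option C: Option B wins 6–1.
Option B vs Option G: Option B wins 7–0.
Option B vs Option H: Option B wins 6–1.
Option C vs Option G: Option C wins 5–2.
Option C vs Option H: Option H wins 5–2.
Option G vs Option H: Option H wins 5–2.
Option B beats each rival — Option C (6–1), Option G (7–0), Option H (6–1) — so Option B is the Condorcet winner.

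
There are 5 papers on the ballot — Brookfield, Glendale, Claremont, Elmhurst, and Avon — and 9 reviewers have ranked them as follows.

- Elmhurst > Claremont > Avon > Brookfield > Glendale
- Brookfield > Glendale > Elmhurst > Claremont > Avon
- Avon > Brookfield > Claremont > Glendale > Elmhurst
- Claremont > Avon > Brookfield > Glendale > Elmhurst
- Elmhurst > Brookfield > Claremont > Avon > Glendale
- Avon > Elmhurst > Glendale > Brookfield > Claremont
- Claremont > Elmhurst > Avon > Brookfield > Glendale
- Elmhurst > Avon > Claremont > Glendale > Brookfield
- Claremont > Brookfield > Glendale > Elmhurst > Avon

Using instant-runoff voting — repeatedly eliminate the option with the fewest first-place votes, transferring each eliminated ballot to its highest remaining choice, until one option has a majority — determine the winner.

Elmhurst

Round 1: Claremont 3, Elmhurst 3, Avon 2, Brookfield 1, Glendale 0. Glendale has the fewest and is eliminated.
Round 2: Claremont 3, Elmhurst 3, Avon 2, Brookfield 1. Brookfield has the fewest and is eliminated.
Round 3: Elmhurst 4, Claremont 3, Avon 2. Avon has the fewest and is eliminated.
Round 4: Elmhurst 5, Claremont 4. Elmhurst has a majority.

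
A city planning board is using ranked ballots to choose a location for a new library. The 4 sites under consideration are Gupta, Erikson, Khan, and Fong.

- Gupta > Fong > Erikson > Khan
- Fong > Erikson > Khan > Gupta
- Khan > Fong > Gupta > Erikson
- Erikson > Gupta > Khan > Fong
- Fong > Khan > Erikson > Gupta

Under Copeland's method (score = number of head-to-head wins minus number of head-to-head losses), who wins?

Fong

Pairwise results:
  Gupta vs Erikson: Erikson wins 3–2.
  Gupta vs Khan: Khan wins 3–2.
  Gupta vs Fong: Fong wins 3–2.
  Erikson vs Khan: Erikson wins 3–2.
  Erikson vs Fong: Fong wins 4–1.
  Khan vs Fong: Fong wins 3–2.
Copeland scores (wins − losses):
  Gupta: 0 − 3 = -3
  Erikson: 2 − 1 = 1
  Khan: 1 − 2 = -1
  Fong: 3 − 0 = 3
Fong has the best Copeland score.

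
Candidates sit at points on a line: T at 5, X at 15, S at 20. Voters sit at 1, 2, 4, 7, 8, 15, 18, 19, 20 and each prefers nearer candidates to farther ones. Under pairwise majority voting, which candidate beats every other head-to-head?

T

With single-peaked preferences on a line, the Condorcet winner is the candidate closest to the median voter.
The median voter (position 8) is closest to T at 5.
Check: T vs S — voters closer to T: 5 of 9.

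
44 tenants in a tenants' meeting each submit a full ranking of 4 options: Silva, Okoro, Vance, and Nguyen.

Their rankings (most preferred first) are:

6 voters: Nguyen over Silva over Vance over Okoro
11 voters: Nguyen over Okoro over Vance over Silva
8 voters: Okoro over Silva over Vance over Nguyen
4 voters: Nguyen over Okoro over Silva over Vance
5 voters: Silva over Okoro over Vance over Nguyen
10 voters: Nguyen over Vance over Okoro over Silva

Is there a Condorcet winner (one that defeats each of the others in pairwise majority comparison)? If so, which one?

Nguyen

Head-to-head results (44 voters total):
Silva vs Okoro: Okoro wins 33–11.
Silva vs Vance: Silva wins 23–21.
Silva vs Nguyen: Nguyen wins 31–13.
Okoro vs Vance: Okoro wins 28–16.
Okoro vs Nguyen: Nguyen wins 31–13.
Vance vs Nguyen: Nguyen wins 31–13.
Nguyen beats each rival — Silva (31–13), Okoro (31–13), Vance (31–13) — so Nguyen is the Condorcet winner.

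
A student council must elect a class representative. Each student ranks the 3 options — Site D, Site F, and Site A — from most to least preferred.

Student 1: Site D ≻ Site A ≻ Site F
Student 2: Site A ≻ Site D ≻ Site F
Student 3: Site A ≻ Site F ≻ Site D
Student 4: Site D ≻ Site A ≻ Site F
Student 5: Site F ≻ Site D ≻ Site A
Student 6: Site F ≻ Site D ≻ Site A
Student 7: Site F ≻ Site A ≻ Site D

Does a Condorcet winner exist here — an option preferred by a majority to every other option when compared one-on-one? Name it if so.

Head-to-head results (7 voters total):
Site D vs Site F: Site F wins 4–3.
Site D vs Site A: Site D wins 4–3.
Site F vs Site A: Site A wins 4–3.
No candidate beats all others: Site D beats Site A beats Site F beats Site D, a majority cycle.

None — there is no Condorcet winner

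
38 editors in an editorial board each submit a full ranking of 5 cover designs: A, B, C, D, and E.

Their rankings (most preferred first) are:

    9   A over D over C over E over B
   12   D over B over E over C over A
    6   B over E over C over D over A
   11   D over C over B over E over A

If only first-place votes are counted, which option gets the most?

D

First-place vote totals:
  A: 9
  B: 6
  C: 0
  D: 23
  E: 0
D has the most first-place votes.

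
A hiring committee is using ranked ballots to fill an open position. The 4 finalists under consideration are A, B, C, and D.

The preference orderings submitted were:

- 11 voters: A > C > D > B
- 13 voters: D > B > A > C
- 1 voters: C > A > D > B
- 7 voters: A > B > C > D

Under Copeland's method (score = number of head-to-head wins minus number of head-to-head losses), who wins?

Pairwise results:
  A vs B: A wins 19–13.
  A vs C: A wins 31–1.
  A vs D: A wins 19–13.
  B vs C: B wins 20–12.
  B vs D: D wins 25–7.
  C vs D: C wins 19–13.
Copeland scores (wins − losses):
  A: 3 − 0 = 3
  B: 1 − 2 = -1
  C: 1 − 2 = -1
  D: 1 − 2 = -1
A has the best Copeland score.

A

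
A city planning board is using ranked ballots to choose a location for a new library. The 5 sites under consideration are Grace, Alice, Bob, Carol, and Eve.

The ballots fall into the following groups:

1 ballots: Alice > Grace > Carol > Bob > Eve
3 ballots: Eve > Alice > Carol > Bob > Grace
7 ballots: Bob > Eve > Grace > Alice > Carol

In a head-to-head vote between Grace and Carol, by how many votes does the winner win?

5

Ballots ranking Grace above Carol: 1+7 = 8.
Ballots ranking Carol above Grace: 3.
Grace wins 8–3, a margin of 5.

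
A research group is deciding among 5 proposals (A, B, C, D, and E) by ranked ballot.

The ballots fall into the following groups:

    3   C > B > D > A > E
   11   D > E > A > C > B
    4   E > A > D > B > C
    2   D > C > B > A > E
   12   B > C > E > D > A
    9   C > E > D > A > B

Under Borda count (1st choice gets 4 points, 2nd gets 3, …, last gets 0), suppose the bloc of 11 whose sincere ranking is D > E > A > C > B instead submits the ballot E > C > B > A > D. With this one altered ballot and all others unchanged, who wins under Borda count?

Borda totals with the altered ballot: A 37, B 87, C 123, D 52, E 111.
The winner is unchanged: still C.

C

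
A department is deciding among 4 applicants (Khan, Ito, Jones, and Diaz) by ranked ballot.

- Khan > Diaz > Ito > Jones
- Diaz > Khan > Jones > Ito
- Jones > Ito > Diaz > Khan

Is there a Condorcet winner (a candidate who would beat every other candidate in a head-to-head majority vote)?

Head-to-head results (3 voters total):
Khan vs Ito: Khan wins 2–1.
Khan vs Jones: Khan wins 2–1.
Khan vs Diaz: Diaz wins 2–1.
Ito vs Jones: Jones wins 2–1.
Ito vs Diaz: Diaz wins 2–1.
Jones vs Diaz: Diaz wins 2–1.
Diaz beats each rival — Khan (2–1), Ito (2–1), Jones (2–1) — so Diaz is the Condorcet winner.

Yes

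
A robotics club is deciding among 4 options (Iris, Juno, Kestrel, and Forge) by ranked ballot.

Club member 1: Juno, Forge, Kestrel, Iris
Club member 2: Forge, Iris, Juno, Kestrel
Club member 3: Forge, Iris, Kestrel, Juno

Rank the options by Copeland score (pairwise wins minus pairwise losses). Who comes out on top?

Pairwise results:
  Iris vs Juno: Iris wins 2–1.
  Iris vs Kestrel: Iris wins 2–1.
  Iris vs Forge: Forge wins 3–0.
  Juno vs Kestrel: Juno wins 2–1.
  Juno vs Forge: Forge wins 2–1.
  Kestrel vs Forge: Forge wins 3–0.
Copeland scores (wins − losses):
  Iris: 2 − 1 = 1
  Juno: 1 − 2 = -1
  Kestrel: 0 − 3 = -3
  Forge: 3 − 0 = 3
Forge has the best Copeland score.

Forge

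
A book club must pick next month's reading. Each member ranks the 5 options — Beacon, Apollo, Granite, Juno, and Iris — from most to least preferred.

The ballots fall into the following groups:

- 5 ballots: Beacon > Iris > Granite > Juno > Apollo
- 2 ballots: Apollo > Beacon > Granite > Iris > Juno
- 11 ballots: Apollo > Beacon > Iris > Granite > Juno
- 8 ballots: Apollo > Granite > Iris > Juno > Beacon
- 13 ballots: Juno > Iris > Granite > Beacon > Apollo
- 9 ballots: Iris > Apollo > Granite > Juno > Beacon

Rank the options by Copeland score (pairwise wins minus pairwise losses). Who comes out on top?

Pairwise results:
  Beacon vs Apollo: Apollo wins 30–18.
  Beacon vs Granite: Granite wins 30–18.
  Beacon vs Juno: Juno wins 30–18.
  Beacon vs Iris: Iris wins 30–18.
  Apollo vs Granite: Apollo wins 30–18.
  Apollo vs Juno: Apollo wins 30–18.
  Apollo vs Iris: Iris wins 27–21.
  Granite vs Juno: Granite wins 35–13.
  Granite vs Iris: Iris wins 38–10.
  Juno vs Iris: Iris wins 35–13.
Copeland scores (wins − losses):
  Beacon: 0 − 4 = -4
  Apollo: 3 − 1 = 2
  Granite: 2 − 2 = 0
  Juno: 1 − 3 = -2
  Iris: 4 − 0 = 4
Iris has the best Copeland score.

Iris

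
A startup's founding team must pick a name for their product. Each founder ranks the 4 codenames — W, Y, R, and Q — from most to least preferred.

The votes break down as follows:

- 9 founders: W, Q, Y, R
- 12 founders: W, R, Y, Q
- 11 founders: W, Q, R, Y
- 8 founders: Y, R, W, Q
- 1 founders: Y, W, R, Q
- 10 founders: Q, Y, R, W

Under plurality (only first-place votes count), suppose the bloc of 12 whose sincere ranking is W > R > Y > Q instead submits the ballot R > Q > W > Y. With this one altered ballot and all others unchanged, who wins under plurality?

W

First-place totals with the altered ballot: W 20, Y 9, R 12, Q 10.
The winner is unchanged: still W.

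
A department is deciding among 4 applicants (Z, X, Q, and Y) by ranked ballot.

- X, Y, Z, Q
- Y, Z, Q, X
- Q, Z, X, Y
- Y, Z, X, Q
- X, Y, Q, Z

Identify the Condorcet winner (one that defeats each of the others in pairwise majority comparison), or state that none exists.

Head-to-head results (5 voters total):
Z vs X: Z wins 3–2.
Z vs Q: Z wins 3–2.
Z vs Y: Y wins 4–1.
X vs Q: X wins 3–2.
X vs Y: X wins 3–2.
Q vs Y: Y wins 4–1.
No candidate beats all others: Z beats X beats Y beats Z, a majority cycle.

There is no Condorcet winner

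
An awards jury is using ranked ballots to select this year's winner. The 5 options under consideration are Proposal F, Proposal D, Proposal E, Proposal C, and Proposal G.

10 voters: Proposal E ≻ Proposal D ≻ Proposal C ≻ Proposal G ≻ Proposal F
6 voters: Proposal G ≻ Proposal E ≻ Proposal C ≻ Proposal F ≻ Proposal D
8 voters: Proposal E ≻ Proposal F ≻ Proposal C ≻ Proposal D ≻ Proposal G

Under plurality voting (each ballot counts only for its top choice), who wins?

Proposal E

First-place vote totals:
  Proposal F: 0
  Proposal D: 0
  Proposal E: 18
  Proposal C: 0
  Proposal G: 6
Proposal E has the most first-place votes.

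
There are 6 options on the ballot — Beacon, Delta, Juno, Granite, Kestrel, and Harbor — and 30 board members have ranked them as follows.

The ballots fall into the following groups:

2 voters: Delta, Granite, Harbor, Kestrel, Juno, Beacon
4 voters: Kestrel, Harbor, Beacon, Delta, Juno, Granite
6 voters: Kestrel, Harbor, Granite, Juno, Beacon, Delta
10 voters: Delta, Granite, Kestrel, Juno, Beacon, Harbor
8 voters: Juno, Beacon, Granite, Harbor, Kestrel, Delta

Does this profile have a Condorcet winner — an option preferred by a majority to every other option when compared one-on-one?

Head-to-head results (30 voters total):
Beacon vs Delta: Beacon wins 18–12.
Beacon vs Juno: Juno wins 26–4.
Beacon vs Granite: Granite wins 18–12.
Beacon vs Kestrel: Kestrel wins 22–8.
Beacon vs Harbor: Beacon wins 18–12.
Delta vs Juno: Delta wins 16–14.
Delta vs Granite: Delta wins 16–14.
Delta vs Kestrel: Kestrel wins 18–12.
Delta vs Harbor: Harbor wins 18–12.
Juno vs Granite: Granite wins 18–12.
Juno vs Kestrel: Kestrel wins 22–8.
Juno vs Harbor: Juno wins 18–12.
Granite vs Kestrel: Granite wins 20–10.
Granite vs Harbor: Granite wins 20–10.
Kestrel vs Harbor: Kestrel wins 20–10.
No candidate beats all others: Beacon beats Delta beats Juno beats Beacon, a majority cycle.

No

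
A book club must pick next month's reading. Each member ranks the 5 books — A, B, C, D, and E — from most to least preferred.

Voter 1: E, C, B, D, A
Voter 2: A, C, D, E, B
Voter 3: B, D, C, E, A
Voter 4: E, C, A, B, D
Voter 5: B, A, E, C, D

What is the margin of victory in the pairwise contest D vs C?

3

Ballots ranking D above C: 1.
Ballots ranking C above D: 4.
C wins 4–1, a margin of 3.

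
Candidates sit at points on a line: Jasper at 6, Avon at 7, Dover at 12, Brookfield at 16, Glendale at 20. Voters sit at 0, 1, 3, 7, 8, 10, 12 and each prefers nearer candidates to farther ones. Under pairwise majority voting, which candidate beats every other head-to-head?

Avon

With single-peaked preferences on a line, the Condorcet winner is the candidate closest to the median voter.
The median voter (position 7) is closest to Avon at 7.
Check: Avon vs Jasper — voters closer to Avon: 4 of 7.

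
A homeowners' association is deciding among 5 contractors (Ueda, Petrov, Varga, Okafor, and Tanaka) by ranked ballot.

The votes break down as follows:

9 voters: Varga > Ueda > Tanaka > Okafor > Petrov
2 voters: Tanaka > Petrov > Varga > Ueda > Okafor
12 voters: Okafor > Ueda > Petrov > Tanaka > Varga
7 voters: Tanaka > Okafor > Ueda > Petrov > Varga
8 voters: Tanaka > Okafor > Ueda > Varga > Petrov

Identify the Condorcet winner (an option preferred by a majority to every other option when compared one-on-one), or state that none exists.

No Condorcet winner

Head-to-head results (38 voters total):
Ueda vs Petrov: Ueda wins 36–2.
Ueda vs Varga: Ueda wins 27–11.
Ueda vs Okafor: Okafor wins 27–11.
Ueda vs Tanaka: Ueda wins 21–17.
Petrov vs Varga: Petrov wins 21–17.
Petrov vs Okafor: Okafor wins 36–2.
Petrov vs Tanaka: Tanaka wins 26–12.
Varga vs Okafor: Okafor wins 27–11.
Varga vs Tanaka: Tanaka wins 29–9.
Okafor vs Tanaka: Tanaka wins 26–12.
No candidate beats all others: Ueda beats Tanaka beats Okafor beats Ueda, a majority cycle.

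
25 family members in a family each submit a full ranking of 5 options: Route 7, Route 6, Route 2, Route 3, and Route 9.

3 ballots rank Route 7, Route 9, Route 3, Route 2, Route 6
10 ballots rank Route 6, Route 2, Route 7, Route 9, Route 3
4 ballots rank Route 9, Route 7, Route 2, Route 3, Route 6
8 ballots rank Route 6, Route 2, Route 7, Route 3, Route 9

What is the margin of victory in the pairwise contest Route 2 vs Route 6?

11

Ballots ranking Route 2 above Route 6: 3+4 = 7.
Ballots ranking Route 6 above Route 2: 10+8 = 18.
Route 6 wins 18–7, a margin of 11.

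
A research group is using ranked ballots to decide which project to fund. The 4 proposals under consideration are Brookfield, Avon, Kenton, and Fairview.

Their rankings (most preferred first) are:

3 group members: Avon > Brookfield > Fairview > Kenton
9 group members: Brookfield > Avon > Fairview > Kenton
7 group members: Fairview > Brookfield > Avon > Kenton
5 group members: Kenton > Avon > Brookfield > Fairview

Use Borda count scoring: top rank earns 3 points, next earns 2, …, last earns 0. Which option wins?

Brookfield

Borda scores:
  Brookfield: 3·2 + 9·3 + 7·2 + 5·1 = 52
  Avon: 3·3 + 9·2 + 7·1 + 5·2 = 44
  Kenton: 3·0 + 9·0 + 7·0 + 5·3 = 15
  Fairview: 3·1 + 9·1 + 7·3 + 5·0 = 33
Brookfield has the highest total.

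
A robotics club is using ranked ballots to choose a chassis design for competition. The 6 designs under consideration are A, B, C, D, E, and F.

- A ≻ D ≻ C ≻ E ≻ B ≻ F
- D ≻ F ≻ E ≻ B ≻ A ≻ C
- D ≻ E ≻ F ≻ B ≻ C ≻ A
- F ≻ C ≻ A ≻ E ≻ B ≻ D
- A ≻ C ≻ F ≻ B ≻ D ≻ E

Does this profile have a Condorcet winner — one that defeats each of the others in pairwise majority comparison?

Head-to-head results (5 voters total):
A vs B: A wins 3–2.
A vs C: A wins 3–2.
A vs D: A wins 3–2.
A vs E: A wins 3–2.
A vs F: F wins 3–2.
B vs C: C wins 3–2.
B vs D: D wins 3–2.
B vs E: E wins 4–1.
B vs F: F wins 4–1.
C vs D: D wins 3–2.
C vs E: C wins 3–2.
C vs F: F wins 3–2.
D vs E: D wins 4–1.
D vs F: D wins 3–2.
E vs F: F wins 3–2.
No candidate beats all others: A beats D beats F beats A, a majority cycle.

No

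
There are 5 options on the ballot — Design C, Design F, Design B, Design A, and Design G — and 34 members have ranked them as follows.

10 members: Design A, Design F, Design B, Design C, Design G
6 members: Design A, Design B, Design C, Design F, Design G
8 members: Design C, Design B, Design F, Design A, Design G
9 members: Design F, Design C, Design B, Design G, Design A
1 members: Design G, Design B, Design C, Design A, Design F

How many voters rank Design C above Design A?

Ballots ranking Design C above Design A: 8+9+1 = 18.
Ballots ranking Design A above Design C: 10+6 = 16.
So 18 of 34 voters prefer Design C to Design A.

18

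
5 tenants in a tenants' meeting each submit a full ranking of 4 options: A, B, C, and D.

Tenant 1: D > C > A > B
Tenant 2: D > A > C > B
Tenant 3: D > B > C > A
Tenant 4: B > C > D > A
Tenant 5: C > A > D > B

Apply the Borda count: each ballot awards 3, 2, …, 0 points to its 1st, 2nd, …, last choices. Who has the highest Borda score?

D

Borda scores:
  A: 1 + 2 + 0 + 0 + 2 = 5
  B: 0 + 0 + 2 + 3 + 0 = 5
  C: 2 + 1 + 1 + 2 + 3 = 9
  D: 3 + 3 + 3 + 1 + 1 = 11
D has the highest total.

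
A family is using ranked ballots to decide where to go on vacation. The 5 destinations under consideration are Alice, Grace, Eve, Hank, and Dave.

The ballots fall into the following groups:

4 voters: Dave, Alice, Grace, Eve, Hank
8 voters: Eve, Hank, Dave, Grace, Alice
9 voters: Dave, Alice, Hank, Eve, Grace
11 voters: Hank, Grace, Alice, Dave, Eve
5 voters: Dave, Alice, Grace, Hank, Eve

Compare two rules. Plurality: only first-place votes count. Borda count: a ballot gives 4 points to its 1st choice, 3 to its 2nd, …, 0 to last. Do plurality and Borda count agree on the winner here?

Yes

Plurality first-place counts: Alice 0, Grace 0, Eve 8, Hank 11, Dave 18 → Dave.
Borda totals: Alice 76, Grace 59, Eve 45, Hank 91, Dave 99 → Dave.
The two rules agree on Dave.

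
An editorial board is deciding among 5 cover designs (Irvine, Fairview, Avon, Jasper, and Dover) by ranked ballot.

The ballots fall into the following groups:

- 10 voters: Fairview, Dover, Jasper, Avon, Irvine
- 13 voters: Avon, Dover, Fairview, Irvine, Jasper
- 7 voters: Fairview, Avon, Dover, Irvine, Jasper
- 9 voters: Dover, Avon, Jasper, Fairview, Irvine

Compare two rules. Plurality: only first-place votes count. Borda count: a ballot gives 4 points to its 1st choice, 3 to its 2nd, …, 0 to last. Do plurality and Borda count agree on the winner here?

Plurality first-place counts: Irvine 0, Fairview 17, Avon 13, Jasper 0, Dover 9 → Fairview.
Borda totals: Irvine 20, Fairview 103, Avon 110, Jasper 38, Dover 119 → Dover.
The two rules disagree: plurality picks Fairview, Borda picks Dover.

No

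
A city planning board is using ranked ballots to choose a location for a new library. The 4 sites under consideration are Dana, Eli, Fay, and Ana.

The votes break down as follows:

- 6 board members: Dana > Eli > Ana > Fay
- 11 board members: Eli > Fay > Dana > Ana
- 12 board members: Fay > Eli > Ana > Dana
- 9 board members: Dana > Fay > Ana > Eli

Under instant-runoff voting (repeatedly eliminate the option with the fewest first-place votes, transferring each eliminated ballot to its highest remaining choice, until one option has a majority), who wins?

Fay

Round 1: Dana 15, Fay 12, Eli 11, Ana 0. Ana has the fewest and is eliminated.
Round 2: Dana 15, Fay 12, Eli 11. Eli has the fewest and is eliminated.
Round 3: Fay 23, Dana 15. Fay has a majority.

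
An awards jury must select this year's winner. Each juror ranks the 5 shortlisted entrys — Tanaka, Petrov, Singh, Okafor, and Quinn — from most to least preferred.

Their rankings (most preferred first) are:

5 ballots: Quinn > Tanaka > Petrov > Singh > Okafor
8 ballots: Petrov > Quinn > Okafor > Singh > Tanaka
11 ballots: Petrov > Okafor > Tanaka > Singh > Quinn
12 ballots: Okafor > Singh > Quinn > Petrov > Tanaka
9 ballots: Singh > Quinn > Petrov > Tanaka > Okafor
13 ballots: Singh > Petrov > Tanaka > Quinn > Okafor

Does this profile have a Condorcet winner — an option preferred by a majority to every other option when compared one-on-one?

Head-to-head results (58 voters total):
Tanaka vs Petrov: Petrov wins 53–5.
Tanaka vs Singh: Singh wins 42–16.
Tanaka vs Okafor: Okafor wins 31–27.
Tanaka vs Quinn: Quinn wins 34–24.
Petrov vs Singh: Singh wins 34–24.
Petrov vs Okafor: Petrov wins 46–12.
Petrov vs Quinn: Petrov wins 32–26.
Singh vs Okafor: Okafor wins 31–27.
Singh vs Quinn: Singh wins 45–13.
Okafor vs Quinn: Quinn wins 35–23.
No candidate beats all others: Petrov beats Okafor beats Singh beats Petrov, a majority cycle.

No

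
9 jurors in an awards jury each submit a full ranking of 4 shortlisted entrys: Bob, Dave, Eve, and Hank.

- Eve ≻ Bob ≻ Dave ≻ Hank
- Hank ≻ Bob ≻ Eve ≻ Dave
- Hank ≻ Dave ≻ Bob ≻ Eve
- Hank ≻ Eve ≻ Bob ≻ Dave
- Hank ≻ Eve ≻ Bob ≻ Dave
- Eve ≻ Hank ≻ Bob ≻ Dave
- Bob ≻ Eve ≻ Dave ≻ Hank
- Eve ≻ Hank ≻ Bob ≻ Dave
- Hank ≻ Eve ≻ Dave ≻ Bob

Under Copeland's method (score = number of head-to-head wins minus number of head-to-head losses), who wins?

Pairwise results:
  Bob vs Dave: Bob wins 7–2.
  Bob vs Eve: Eve wins 6–3.
  Bob vs Hank: Hank wins 7–2.
  Dave vs Eve: Eve wins 8–1.
  Dave vs Hank: Hank wins 7–2.
  Eve vs Hank: Hank wins 5–4.
Copeland scores (wins − losses):
  Bob: 1 − 2 = -1
  Dave: 0 − 3 = -3
  Eve: 2 − 1 = 1
  Hank: 3 − 0 = 3
Hank has the best Copeland score.

Hank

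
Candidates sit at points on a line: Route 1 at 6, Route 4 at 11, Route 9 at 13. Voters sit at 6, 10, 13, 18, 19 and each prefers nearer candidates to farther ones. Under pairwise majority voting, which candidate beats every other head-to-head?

Route 9

With single-peaked preferences on a line, the Condorcet winner is the candidate closest to the median voter.
The median voter (position 13) is closest to Route 9 at 13.
Check: Route 9 vs Route 4 — voters closer to Route 9: 3 of 5.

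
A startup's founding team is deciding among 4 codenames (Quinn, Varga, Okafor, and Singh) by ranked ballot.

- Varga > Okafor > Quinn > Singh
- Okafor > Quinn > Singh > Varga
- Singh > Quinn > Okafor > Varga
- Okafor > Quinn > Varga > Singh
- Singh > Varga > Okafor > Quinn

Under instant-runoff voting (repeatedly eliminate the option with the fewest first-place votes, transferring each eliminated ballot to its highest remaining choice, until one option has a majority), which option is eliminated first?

Quinn

Round 1: Okafor 2, Singh 2, Varga 1, Quinn 0. Quinn has the fewest and is eliminated.
Round 2: Okafor 2, Singh 2, Varga 1. Varga has the fewest and is eliminated.
Round 3: Okafor 3, Singh 2. Okafor has a majority.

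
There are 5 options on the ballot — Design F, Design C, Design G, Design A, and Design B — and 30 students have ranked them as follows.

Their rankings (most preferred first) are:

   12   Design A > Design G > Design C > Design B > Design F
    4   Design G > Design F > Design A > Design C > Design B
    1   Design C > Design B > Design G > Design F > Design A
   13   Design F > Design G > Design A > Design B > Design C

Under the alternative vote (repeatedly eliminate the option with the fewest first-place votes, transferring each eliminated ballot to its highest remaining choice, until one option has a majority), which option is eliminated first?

Design B

Round 1: Design F 13, Design A 12, Design G 4, Design C 1, Design B 0. Design B has the fewest and is eliminated.
Round 2: Design F 13, Design A 12, Design G 4, Design C 1. Design C has the fewest and is eliminated.
Round 3: Design F 13, Design A 12, Design G 5. Design G has the fewest and is eliminated.
Round 4: Design F 18, Design A 12. Design F has a majority.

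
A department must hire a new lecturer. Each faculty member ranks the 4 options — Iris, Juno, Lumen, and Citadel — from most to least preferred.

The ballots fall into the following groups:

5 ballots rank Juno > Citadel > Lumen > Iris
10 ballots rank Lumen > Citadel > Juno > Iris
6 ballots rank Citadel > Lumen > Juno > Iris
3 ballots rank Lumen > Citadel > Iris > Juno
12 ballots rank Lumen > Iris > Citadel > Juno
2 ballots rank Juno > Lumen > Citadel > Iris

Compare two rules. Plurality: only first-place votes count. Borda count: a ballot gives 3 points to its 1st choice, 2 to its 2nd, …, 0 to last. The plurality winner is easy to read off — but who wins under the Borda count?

Plurality first-place counts: Iris 0, Juno 7, Lumen 25, Citadel 6 → Lumen.
Borda totals: Iris 27, Juno 37, Lumen 96, Citadel 68 → Lumen.

Lumen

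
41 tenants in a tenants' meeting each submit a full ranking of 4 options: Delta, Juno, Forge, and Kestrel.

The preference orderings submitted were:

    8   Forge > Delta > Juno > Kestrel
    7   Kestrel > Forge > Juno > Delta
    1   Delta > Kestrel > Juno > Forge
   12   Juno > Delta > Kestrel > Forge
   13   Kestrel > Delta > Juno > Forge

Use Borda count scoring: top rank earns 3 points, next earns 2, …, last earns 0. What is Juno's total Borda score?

Borda scores:
  Delta: 8·2 + 7·0 + 3 + 12·2 + 13·2 = 69
  Juno: 8·1 + 7·1 + 1 + 12·3 + 13·1 = 65
  Forge: 8·3 + 7·2 + 0 + 12·0 + 13·0 = 38
  Kestrel: 8·0 + 7·3 + 2 + 12·1 + 13·3 = 74

65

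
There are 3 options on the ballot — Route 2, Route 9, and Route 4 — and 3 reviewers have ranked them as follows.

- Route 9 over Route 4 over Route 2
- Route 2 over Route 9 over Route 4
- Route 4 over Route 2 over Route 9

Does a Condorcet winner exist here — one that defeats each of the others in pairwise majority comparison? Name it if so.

No Condorcet winner

Head-to-head results (3 voters total):
Route 2 vs Route 9: Route 2 wins 2–1.
Route 2 vs Route 4: Route 4 wins 2–1.
Route 9 vs Route 4: Route 9 wins 2–1.
No candidate beats all others: Route 2 beats Route 9 beats Route 4 beats Route 2, a majority cycle.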